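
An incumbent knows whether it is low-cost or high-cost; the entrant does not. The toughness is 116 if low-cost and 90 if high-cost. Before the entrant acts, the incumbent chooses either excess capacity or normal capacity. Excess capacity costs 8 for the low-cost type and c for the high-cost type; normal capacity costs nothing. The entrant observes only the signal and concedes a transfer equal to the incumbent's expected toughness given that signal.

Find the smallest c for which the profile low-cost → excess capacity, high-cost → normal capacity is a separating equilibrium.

Under separation: excess capacity → low-cost (pays 116); normal capacity → high-cost (pays 90).
Low-cost: 116 − 8 = 108 ≥ 90 − 0 = 90. Holds regardless of c. ✓
High-cost: 90 − 0 ≥ 116 − c, so c ≥ 116 − 90 = 26.

26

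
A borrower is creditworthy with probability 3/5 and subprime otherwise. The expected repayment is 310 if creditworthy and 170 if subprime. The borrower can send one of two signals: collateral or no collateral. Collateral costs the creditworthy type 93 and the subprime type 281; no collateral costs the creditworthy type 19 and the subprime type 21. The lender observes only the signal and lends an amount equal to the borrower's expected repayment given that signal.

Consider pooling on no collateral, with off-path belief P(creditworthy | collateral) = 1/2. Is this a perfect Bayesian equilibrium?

On the equilibrium path (no collateral) the lender holds the prior 3/5 and pays 3/5·310 + 2/5·170 = 254. Off-path (collateral) belief 1/2 gives 1/2·310 + 1/2·170 = 240.
Creditworthy: no collateral gives 254 − 19 = 235; collateral gives 240 − 93 = 147. Stays. ✓
Subprime: no collateral gives 254 − 21 = 233; collateral gives 240 − 281 = -41. Stays. ✓
Beliefs are Bayes-consistent on-path and both types best-respond.

Yes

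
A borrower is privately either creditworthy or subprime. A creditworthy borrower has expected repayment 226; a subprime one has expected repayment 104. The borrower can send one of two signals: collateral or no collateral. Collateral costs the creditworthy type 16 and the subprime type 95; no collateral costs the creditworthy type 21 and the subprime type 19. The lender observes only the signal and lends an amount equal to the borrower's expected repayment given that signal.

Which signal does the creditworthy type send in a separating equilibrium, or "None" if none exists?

Try creditworthy → collateral, subprime → no collateral:
  Under separation the lender infers type exactly: collateral → creditworthy (pays 226), no collateral → subprime (pays 104).
  Creditworthy: collateral gives 226 − 16 = 210; no collateral gives 104 − 21 = 83. No deviation. ✓
  Subprime: no collateral gives 104 − 19 = 85; collateral gives 226 − 95 = 131. Would deviate. ✗
Try creditworthy → no collateral, subprime → collateral:
  Under separation the lender infers type exactly: no collateral → creditworthy (pays 226), collateral → subprime (pays 104).
  Creditworthy: no collateral gives 226 − 21 = 205; collateral gives 104 − 16 = 88. No deviation. ✓
  Subprime: collateral gives 104 − 95 = 9; no collateral gives 226 − 19 = 207. Would deviate. ✗
Neither assignment is incentive-compatible.

None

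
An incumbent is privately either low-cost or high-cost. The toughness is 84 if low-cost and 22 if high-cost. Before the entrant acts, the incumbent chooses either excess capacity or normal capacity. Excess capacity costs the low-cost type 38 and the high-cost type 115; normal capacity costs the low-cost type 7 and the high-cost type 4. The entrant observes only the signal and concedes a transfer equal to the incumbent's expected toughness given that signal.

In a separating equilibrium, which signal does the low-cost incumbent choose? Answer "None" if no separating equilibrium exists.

Try low-cost → excess capacity, high-cost → normal capacity:
  If types separate, excess capacity earns payment 84 and normal capacity earns 22.
  Low-cost: excess capacity gives 84 − 38 = 46; normal capacity gives 22 − 7 = 15. No deviation. ✓
  High-cost: normal capacity gives 22 − 4 = 18; excess capacity gives 84 − 115 = -31. No deviation. ✓
Both hold — the low-cost type sends excess capacity.

excess capacity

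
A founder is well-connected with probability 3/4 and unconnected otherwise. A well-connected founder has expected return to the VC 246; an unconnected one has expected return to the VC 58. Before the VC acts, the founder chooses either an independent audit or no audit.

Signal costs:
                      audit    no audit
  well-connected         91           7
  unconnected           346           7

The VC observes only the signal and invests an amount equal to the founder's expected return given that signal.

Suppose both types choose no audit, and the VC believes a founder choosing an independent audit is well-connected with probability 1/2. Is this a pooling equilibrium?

Yes

At the pooled signal (no audit) the VC holds the prior 3/4 and pays 3/4·246 + 1/4·58 = 199. Off-path (audit) belief 1/2 gives 1/2·246 + 1/2·58 = 152.
Well-connected: no audit gives 199 − 7 = 192; audit gives 152 − 91 = 61. Stays. ✓
Unconnected: no audit gives 199 − 7 = 192; audit gives 152 − 346 = -194. Stays. ✓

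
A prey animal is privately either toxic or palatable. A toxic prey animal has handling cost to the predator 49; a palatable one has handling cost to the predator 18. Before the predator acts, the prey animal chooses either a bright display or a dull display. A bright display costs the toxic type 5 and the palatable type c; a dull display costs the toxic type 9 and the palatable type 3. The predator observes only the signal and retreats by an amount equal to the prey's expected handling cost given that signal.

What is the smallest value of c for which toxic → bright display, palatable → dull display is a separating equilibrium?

34

Under separation: bright display → toxic (pays 49); dull display → palatable (pays 18).
Toxic: 49 − 5 = 44 ≥ 18 − 9 = 9. Holds regardless of c. ✓
Palatable: 18 − 3 ≥ 49 − c, so c ≥ 49 − 15 = 34.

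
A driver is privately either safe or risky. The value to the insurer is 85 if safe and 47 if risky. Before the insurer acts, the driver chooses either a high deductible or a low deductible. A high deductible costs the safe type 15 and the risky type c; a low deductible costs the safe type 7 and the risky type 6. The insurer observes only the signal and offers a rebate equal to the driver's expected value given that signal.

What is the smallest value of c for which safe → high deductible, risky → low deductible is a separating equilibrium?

44

Under separation: high deductible → safe (pays 85); low deductible → risky (pays 47).
Safe: 85 − 15 = 70 ≥ 47 − 7 = 40. Holds regardless of c. ✓
Risky: 47 − 6 ≥ 85 − c, so c ≥ 85 − 41 = 44.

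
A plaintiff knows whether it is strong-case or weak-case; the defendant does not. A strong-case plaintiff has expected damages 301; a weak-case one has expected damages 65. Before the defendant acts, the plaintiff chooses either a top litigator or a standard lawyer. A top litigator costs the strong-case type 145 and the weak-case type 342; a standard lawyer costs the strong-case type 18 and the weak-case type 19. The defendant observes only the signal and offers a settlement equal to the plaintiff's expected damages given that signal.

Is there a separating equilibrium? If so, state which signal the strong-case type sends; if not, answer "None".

Try strong-case → top litigator, weak-case → standard lawyer:
  If types separate, top litigator earns payment 301 and standard lawyer earns 65.
  Strong-case: top litigator gives 301 − 145 = 156; standard lawyer gives 65 − 18 = 47. No deviation. ✓
  Weak-case: standard lawyer gives 65 − 19 = 46; top litigator gives 301 − 342 = -41. No deviation. ✓
Both hold — the strong-case type sends top litigator.

top litigator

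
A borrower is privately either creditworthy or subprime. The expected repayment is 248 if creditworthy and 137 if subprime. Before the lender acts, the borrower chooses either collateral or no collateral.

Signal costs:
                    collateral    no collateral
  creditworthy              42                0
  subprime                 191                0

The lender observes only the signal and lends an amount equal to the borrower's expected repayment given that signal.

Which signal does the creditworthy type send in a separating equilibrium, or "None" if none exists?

Try creditworthy → collateral, subprime → no collateral:
  Under separation the lender infers type exactly: collateral → creditworthy (pays 248), no collateral → subprime (pays 137).
  Creditworthy: collateral gives 248 − 42 = 206; no collateral gives 137 − 0 = 137. No deviation. ✓
  Subprime: no collateral gives 137 − 0 = 137; collateral gives 248 − 191 = 57. No deviation. ✓
Both hold — the creditworthy type sends collateral.

collateral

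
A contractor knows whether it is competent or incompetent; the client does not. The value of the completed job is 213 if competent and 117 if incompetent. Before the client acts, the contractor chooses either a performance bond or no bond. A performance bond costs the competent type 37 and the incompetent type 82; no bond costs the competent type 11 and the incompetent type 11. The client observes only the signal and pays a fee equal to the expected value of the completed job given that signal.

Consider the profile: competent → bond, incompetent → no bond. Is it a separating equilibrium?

No

If types separate, bond earns payment 213 and no bond earns 117.
Competent: bond gives 213 − 37 = 176; no bond gives 117 − 11 = 106. No deviation. ✓
Incompetent: no bond gives 117 − 11 = 106; bond gives 213 − 82 = 131. Would deviate. ✗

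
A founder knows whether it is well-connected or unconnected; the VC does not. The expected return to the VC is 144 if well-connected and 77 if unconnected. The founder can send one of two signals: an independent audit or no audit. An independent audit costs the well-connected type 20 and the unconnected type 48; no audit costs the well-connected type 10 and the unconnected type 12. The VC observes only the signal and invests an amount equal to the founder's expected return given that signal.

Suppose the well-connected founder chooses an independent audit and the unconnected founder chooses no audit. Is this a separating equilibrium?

Under separation the VC infers type exactly: audit → well-connected (pays 144), no audit → unconnected (pays 77).
Well-connected: audit gives 144 − 20 = 124; no audit gives 77 − 10 = 67. No deviation. ✓
Unconnected: no audit gives 77 − 12 = 65; audit gives 144 − 48 = 96. Would deviate. ✗

No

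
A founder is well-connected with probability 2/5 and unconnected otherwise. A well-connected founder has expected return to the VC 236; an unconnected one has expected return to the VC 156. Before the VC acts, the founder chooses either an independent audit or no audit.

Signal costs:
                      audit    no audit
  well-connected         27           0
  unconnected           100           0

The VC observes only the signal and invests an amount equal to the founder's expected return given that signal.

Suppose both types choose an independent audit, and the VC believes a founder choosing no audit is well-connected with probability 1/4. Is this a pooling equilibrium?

No

At the pooled signal (audit) the VC holds the prior 2/5 and pays 2/5·236 + 3/5·156 = 188. Off-path (no audit) belief 1/4 gives 1/4·236 + 3/4·156 = 176.
Well-connected: audit gives 188 − 27 = 161; no audit gives 176 − 0 = 176. Deviates. ✗
Unconnected: audit gives 188 − 100 = 88; no audit gives 176 − 0 = 176. Deviates. ✗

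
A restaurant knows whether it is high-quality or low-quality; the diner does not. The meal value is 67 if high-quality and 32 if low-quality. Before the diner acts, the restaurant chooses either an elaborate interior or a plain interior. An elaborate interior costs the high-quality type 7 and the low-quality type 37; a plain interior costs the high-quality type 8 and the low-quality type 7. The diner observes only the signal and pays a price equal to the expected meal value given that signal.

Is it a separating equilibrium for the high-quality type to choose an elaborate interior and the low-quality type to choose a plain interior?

No

If types separate, elaborate interior earns payment 67 and plain interior earns 32.
High-quality: elaborate interior gives 67 − 7 = 60; plain interior gives 32 − 8 = 24. No deviation. ✓
Low-quality: plain interior gives 32 − 7 = 25; elaborate interior gives 67 − 37 = 30. Would deviate. ✗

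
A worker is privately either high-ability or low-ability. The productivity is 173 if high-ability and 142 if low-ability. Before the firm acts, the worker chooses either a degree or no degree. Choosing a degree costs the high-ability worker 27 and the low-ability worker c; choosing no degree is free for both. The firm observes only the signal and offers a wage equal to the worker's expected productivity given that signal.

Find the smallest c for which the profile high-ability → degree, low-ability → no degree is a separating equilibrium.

Under separation: degree → high-ability (pays 173); no degree → low-ability (pays 142).
High-ability: 173 − 27 = 146 ≥ 142 − 0 = 142. Holds regardless of c. ✓
Low-ability: 142 − 0 ≥ 173 − c, so c ≥ 173 − 142 = 31.

31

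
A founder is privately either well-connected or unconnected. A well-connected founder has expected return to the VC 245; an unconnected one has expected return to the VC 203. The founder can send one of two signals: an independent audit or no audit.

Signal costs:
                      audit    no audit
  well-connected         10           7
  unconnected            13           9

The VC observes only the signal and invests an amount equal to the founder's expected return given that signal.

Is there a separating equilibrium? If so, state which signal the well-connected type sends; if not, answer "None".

None

Try well-connected → audit, unconnected → no audit:
  Under separation the VC infers type exactly: audit → well-connected (pays 245), no audit → unconnected (pays 203).
  Well-connected: audit gives 245 − 10 = 235; no audit gives 203 − 7 = 196. No deviation. ✓
  Unconnected: no audit gives 203 − 9 = 194; audit gives 245 − 13 = 232. Would deviate. ✗
Try well-connected → no audit, unconnected → audit:
  Under separation the VC infers type exactly: no audit → well-connected (pays 245), audit → unconnected (pays 203).
  Well-connected: no audit gives 245 − 7 = 238; audit gives 203 − 10 = 193. No deviation. ✓
  Unconnected: audit gives 203 − 13 = 190; no audit gives 245 − 9 = 236. Would deviate. ✗
Neither assignment is incentive-compatible.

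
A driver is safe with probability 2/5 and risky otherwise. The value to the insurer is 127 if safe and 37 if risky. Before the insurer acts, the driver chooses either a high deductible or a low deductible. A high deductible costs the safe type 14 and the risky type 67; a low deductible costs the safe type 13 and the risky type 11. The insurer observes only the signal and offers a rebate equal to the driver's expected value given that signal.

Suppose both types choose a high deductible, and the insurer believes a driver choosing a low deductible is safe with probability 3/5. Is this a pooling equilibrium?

No

At the pooled signal (high deductible) the insurer holds the prior 2/5 and pays 2/5·127 + 3/5·37 = 73. Off-path (low deductible) belief 3/5 gives 3/5·127 + 2/5·37 = 91.
Safe: high deductible gives 73 − 14 = 59; low deductible gives 91 − 13 = 78. Deviates. ✗
Risky: high deductible gives 73 − 67 = 6; low deductible gives 91 − 11 = 80. Deviates. ✗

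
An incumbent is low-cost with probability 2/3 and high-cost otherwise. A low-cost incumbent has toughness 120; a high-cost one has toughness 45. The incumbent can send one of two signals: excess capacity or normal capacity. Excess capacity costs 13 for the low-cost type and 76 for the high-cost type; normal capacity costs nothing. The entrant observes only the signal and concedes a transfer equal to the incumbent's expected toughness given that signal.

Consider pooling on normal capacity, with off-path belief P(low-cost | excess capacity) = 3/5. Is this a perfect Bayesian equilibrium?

Yes

At the pooled signal (normal capacity) the entrant holds the prior 2/3 and pays 2/3·120 + 1/3·45 = 95. Off-path (excess capacity) belief 3/5 gives 3/5·120 + 2/5·45 = 90.
Low-cost: normal capacity gives 95 − 0 = 95; excess capacity gives 90 − 13 = 77. Stays. ✓
High-cost: normal capacity gives 95 − 0 = 95; excess capacity gives 90 − 76 = 14. Stays. ✓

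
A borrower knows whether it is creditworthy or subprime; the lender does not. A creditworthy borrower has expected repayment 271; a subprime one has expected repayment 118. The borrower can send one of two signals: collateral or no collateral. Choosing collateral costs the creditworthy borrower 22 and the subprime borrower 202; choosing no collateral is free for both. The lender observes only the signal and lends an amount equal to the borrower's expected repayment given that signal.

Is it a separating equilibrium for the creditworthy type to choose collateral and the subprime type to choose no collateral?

Under separation the lender infers type exactly: collateral → creditworthy (pays 271), no collateral → subprime (pays 118).
Creditworthy: collateral gives 271 − 22 = 249; no collateral gives 118 − 0 = 118. No deviation. ✓
Subprime: no collateral gives 118 − 0 = 118; collateral gives 271 − 202 = 69. No deviation. ✓
Neither type gains from mimicking the other.

Yes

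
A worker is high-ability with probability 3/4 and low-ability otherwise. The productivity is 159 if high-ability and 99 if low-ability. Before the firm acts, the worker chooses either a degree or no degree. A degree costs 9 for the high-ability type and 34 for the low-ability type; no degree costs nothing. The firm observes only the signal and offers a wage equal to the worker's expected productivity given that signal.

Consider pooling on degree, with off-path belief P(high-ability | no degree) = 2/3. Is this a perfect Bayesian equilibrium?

At the pooled signal (degree) the firm holds the prior 3/4 and pays 3/4·159 + 1/4·99 = 144. Off-path (no degree) belief 2/3 gives 2/3·159 + 1/3·99 = 139.
High-ability: degree gives 144 − 9 = 135; no degree gives 139 − 0 = 139. Deviates. ✗
Low-ability: degree gives 144 − 34 = 110; no degree gives 139 − 0 = 139. Deviates. ✗

No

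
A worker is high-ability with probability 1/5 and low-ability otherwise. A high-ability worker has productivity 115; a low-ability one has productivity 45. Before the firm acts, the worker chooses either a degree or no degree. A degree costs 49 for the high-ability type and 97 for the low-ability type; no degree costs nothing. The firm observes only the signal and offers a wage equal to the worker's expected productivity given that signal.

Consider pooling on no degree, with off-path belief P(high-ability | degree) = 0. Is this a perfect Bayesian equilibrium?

Yes

At the pooled signal (no degree) the firm holds the prior 1/5 and pays 1/5·115 + 4/5·45 = 59. Off-path (degree) belief 0 gives 0·115 + 1·45 = 45.
High-ability: no degree gives 59 − 0 = 59; degree gives 45 − 49 = -4. Stays. ✓
Low-ability: no degree gives 59 − 0 = 59; degree gives 45 − 97 = -52. Stays. ✓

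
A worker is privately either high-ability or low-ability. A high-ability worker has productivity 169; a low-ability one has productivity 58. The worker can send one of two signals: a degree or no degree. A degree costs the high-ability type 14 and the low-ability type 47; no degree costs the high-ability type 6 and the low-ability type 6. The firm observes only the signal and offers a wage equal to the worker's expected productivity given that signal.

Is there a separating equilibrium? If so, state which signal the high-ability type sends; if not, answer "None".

Try high-ability → degree, low-ability → no degree:
  Under separation the firm infers type exactly: degree → high-ability (pays 169), no degree → low-ability (pays 58).
  High-ability: degree gives 169 − 14 = 155; no degree gives 58 − 6 = 52. No deviation. ✓
  Low-ability: no degree gives 58 − 6 = 52; degree gives 169 − 47 = 122. Would deviate. ✗
Try high-ability → no degree, low-ability → degree:
  Under separation the firm infers type exactly: no degree → high-ability (pays 169), degree → low-ability (pays 58).
  High-ability: no degree gives 169 − 6 = 163; degree gives 58 − 14 = 44. No deviation. ✓
  Low-ability: degree gives 58 − 47 = 11; no degree gives 169 − 6 = 163. Would deviate. ✗
Neither assignment is incentive-compatible.

None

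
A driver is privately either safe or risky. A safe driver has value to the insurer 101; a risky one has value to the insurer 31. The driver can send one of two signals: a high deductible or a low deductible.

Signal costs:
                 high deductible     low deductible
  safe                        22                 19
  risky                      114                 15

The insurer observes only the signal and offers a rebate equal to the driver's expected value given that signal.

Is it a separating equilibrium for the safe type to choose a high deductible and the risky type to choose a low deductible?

Yes

If types separate, high deductible earns payment 101 and low deductible earns 31.
Safe: high deductible gives 101 − 22 = 79; low deductible gives 31 − 19 = 12. No deviation. ✓
Risky: low deductible gives 31 − 15 = 16; high deductible gives 101 − 114 = -13. No deviation. ✓
Both incentive constraints hold.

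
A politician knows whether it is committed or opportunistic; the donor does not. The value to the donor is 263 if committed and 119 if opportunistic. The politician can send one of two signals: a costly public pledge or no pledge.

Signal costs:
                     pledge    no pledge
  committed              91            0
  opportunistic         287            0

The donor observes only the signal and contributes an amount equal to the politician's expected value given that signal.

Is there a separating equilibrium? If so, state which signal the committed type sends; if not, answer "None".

Try committed → pledge, opportunistic → no pledge:
  If types separate, pledge earns payment 263 and no pledge earns 119.
  Committed: pledge gives 263 − 91 = 172; no pledge gives 119 − 0 = 119. No deviation. ✓
  Opportunistic: no pledge gives 119 − 0 = 119; pledge gives 263 − 287 = -24. No deviation. ✓
Both hold — the committed type sends pledge.

pledge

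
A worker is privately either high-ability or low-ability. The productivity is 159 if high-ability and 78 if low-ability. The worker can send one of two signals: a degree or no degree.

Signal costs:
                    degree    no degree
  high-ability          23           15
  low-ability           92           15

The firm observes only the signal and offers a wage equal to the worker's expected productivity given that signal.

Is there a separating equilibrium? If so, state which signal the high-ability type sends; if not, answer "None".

None

Try high-ability → degree, low-ability → no degree:
  Under separation the firm infers type exactly: degree → high-ability (pays 159), no degree → low-ability (pays 78).
  High-ability: degree gives 159 − 23 = 136; no degree gives 78 − 15 = 63. No deviation. ✓
  Low-ability: no degree gives 78 − 15 = 63; degree gives 159 − 92 = 67. Would deviate. ✗
Try high-ability → no degree, low-ability → degree:
  Under separation the firm infers type exactly: no degree → high-ability (pays 159), degree → low-ability (pays 78).
  High-ability: no degree gives 159 − 15 = 144; degree gives 78 − 23 = 55. No deviation. ✓
  Low-ability: degree gives 78 − 92 = -14; no degree gives 159 − 15 = 144. Would deviate. ✗
Neither assignment is incentive-compatible.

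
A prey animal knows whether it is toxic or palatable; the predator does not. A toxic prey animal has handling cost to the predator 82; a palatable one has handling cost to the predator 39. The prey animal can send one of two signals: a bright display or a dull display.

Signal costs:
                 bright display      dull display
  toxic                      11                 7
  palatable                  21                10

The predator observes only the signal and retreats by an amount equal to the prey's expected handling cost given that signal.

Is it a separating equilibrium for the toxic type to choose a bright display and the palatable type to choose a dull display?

No

If types separate, bright display earns payment 82 and dull display earns 39.
Toxic: bright display gives 82 − 11 = 71; dull display gives 39 − 7 = 32. No deviation. ✓
Palatable: dull display gives 39 − 10 = 29; bright display gives 82 − 21 = 61. Would deviate. ✗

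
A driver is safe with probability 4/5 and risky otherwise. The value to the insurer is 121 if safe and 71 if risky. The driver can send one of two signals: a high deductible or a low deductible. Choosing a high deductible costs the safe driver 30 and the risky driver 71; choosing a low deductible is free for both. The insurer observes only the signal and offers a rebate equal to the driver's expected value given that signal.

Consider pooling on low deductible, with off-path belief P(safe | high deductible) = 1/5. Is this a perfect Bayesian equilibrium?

Yes

On the equilibrium path (low deductible) the insurer holds the prior 4/5 and pays 4/5·121 + 1/5·71 = 111. Off-path (high deductible) belief 1/5 gives 1/5·121 + 4/5·71 = 81.
Safe: low deductible gives 111 − 0 = 111; high deductible gives 81 − 30 = 51. Stays. ✓
Risky: low deductible gives 111 − 0 = 111; high deductible gives 81 − 71 = 10. Stays. ✓
Beliefs are Bayes-consistent on-path and both types best-respond.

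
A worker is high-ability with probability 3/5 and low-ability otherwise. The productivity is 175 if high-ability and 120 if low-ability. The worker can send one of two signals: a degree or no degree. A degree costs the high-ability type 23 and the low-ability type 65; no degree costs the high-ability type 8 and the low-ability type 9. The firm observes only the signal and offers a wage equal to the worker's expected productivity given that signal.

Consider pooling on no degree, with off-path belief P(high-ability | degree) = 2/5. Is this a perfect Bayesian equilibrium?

Yes

At the pooled signal (no degree) the firm holds the prior 3/5 and pays 3/5·175 + 2/5·120 = 153. Off-path (degree) belief 2/5 gives 2/5·175 + 3/5·120 = 142.
High-ability: no degree gives 153 − 8 = 145; degree gives 142 − 23 = 119. Stays. ✓
Low-ability: no degree gives 153 − 9 = 144; degree gives 142 − 65 = 77. Stays. ✓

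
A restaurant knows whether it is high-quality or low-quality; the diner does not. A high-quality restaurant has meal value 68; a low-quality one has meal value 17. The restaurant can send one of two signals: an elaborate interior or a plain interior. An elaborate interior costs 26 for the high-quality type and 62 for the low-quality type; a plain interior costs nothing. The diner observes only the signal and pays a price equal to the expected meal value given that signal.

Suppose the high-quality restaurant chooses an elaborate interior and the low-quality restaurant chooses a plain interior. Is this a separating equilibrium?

Yes

If types separate, elaborate interior earns payment 68 and plain interior earns 17.
High-quality: elaborate interior gives 68 − 26 = 42; plain interior gives 17 − 0 = 17. No deviation. ✓
Low-quality: plain interior gives 17 − 0 = 17; elaborate interior gives 68 − 62 = 6. No deviation. ✓
Neither type gains from mimicking the other.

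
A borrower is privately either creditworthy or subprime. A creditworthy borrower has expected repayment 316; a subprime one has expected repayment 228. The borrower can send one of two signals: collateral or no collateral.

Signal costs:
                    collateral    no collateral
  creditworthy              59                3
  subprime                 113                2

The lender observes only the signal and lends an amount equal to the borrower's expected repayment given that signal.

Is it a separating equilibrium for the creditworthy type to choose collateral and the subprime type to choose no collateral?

If types separate, collateral earns payment 316 and no collateral earns 228.
Creditworthy: collateral gives 316 − 59 = 257; no collateral gives 228 − 3 = 225. No deviation. ✓
Subprime: no collateral gives 228 − 2 = 226; collateral gives 316 − 113 = 203. No deviation. ✓
Neither type gains from mimicking the other.

Yes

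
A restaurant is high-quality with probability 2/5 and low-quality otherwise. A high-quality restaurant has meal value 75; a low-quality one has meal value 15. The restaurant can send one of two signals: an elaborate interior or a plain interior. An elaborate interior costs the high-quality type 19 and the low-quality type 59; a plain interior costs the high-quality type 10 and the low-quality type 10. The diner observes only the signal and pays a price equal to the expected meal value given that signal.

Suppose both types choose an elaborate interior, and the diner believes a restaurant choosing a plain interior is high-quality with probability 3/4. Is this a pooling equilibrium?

No

At the pooled signal (elaborate interior) the diner holds the prior 2/5 and pays 2/5·75 + 3/5·15 = 39. Off-path (plain interior) belief 3/4 gives 3/4·75 + 1/4·15 = 60.
High-quality: elaborate interior gives 39 − 19 = 20; plain interior gives 60 − 10 = 50. Deviates. ✗
Low-quality: elaborate interior gives 39 − 59 = -20; plain interior gives 60 − 10 = 50. Deviates. ✗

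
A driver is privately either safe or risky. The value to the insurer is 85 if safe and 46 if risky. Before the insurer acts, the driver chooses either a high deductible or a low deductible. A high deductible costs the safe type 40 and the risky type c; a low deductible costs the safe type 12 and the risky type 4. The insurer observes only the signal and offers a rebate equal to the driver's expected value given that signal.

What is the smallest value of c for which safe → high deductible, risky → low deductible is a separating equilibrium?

Under separation: high deductible → safe (pays 85); low deductible → risky (pays 46).
Safe: 85 − 40 = 45 ≥ 46 − 12 = 34. Holds regardless of c. ✓
Risky: 46 − 4 ≥ 85 − c, so c ≥ 85 − 42 = 43.

43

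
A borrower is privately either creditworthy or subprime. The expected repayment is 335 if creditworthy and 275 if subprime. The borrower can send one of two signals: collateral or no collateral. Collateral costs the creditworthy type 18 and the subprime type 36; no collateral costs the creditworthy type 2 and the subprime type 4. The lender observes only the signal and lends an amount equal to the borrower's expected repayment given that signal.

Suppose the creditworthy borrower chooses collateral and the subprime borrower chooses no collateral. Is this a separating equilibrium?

No

If types separate, collateral earns payment 335 and no collateral earns 275.
Creditworthy: collateral gives 335 − 18 = 317; no collateral gives 275 − 2 = 273. No deviation. ✓
Subprime: no collateral gives 275 − 4 = 271; collateral gives 335 − 36 = 299. Would deviate. ✗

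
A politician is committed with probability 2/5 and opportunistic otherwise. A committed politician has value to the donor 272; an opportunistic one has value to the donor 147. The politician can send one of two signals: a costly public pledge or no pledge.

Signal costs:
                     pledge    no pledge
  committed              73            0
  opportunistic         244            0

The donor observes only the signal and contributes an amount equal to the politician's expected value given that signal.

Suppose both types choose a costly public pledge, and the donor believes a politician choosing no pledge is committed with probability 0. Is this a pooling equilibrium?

No

On the equilibrium path (pledge) the donor holds the prior 2/5 and pays 2/5·272 + 3/5·147 = 197. Off-path (no pledge) belief 0 gives 0·272 + 1·147 = 147.
Committed: pledge gives 197 − 73 = 124; no pledge gives 147 − 0 = 147. Deviates. ✗
Opportunistic: pledge gives 197 − 244 = -47; no pledge gives 147 − 0 = 147. Deviates. ✗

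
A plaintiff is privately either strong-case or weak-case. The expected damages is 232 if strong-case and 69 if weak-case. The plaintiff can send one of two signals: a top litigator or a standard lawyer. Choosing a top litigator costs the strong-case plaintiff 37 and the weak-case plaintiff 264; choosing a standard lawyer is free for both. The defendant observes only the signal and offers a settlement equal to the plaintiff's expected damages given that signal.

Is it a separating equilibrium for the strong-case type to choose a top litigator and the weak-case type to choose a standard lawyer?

If types separate, top litigator earns payment 232 and standard lawyer earns 69.
Strong-case: top litigator gives 232 − 37 = 195; standard lawyer gives 69 − 0 = 69. No deviation. ✓
Weak-case: standard lawyer gives 69 − 0 = 69; top litigator gives 232 − 264 = -32. No deviation. ✓
Neither type gains from mimicking the other.

Yes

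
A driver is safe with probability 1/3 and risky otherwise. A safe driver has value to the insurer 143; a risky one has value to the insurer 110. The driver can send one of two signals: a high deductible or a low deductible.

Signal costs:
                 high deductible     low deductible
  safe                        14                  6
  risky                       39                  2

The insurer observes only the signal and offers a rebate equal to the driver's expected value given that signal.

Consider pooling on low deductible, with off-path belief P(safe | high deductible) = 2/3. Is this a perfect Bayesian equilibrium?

No

At the pooled signal (low deductible) the insurer holds the prior 1/3 and pays 1/3·143 + 2/3·110 = 121. Off-path (high deductible) belief 2/3 gives 2/3·143 + 1/3·110 = 132.
Safe: low deductible gives 121 − 6 = 115; high deductible gives 132 − 14 = 118. Deviates. ✗
Risky: low deductible gives 121 − 2 = 119; high deductible gives 132 − 39 = 93. Stays. ✓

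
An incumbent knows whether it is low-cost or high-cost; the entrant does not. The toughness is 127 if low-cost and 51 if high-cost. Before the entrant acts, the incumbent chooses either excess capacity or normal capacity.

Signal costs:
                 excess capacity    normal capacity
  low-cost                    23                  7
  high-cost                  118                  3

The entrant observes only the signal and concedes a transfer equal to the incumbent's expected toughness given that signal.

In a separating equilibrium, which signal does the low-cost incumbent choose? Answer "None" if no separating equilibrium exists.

excess capacity

Try low-cost → excess capacity, high-cost → normal capacity:
  Under separation the entrant infers type exactly: excess capacity → low-cost (pays 127), normal capacity → high-cost (pays 51).
  Low-cost: excess capacity gives 127 − 23 = 104; normal capacity gives 51 − 7 = 44. No deviation. ✓
  High-cost: normal capacity gives 51 − 3 = 48; excess capacity gives 127 − 118 = 9. No deviation. ✓
Both hold — the low-cost type sends excess capacity.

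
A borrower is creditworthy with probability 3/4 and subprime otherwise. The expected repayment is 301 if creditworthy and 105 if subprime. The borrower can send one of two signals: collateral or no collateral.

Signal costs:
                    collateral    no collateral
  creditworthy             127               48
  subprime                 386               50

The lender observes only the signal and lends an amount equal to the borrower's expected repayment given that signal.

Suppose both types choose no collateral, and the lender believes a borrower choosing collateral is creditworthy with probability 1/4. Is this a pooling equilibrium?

On the equilibrium path (no collateral) the lender holds the prior 3/4 and pays 3/4·301 + 1/4·105 = 252. Off-path (collateral) belief 1/4 gives 1/4·301 + 3/4·105 = 154.
Creditworthy: no collateral gives 252 − 48 = 204; collateral gives 154 − 127 = 27. Stays. ✓
Subprime: no collateral gives 252 − 50 = 202; collateral gives 154 − 386 = -232. Stays. ✓
Beliefs are Bayes-consistent on-path and both types best-respond.

Yes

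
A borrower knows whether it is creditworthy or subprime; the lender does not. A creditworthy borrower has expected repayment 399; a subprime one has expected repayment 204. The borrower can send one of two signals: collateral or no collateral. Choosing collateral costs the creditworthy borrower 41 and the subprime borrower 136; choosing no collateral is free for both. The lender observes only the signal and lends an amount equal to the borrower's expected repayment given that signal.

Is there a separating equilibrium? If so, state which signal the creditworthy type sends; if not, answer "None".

None

Try creditworthy → collateral, subprime → no collateral:
  If types separate, collateral earns payment 399 and no collateral earns 204.
  Creditworthy: collateral gives 399 − 41 = 358; no collateral gives 204 − 0 = 204. No deviation. ✓
  Subprime: no collateral gives 204 − 0 = 204; collateral gives 399 − 136 = 263. Would deviate. ✗
Try creditworthy → no collateral, subprime → collateral:
  If types separate, no collateral earns payment 399 and collateral earns 204.
  Creditworthy: no collateral gives 399 − 0 = 399; collateral gives 204 − 41 = 163. No deviation. ✓
  Subprime: collateral gives 204 − 136 = 68; no collateral gives 399 − 0 = 399. Would deviate. ✗
Neither assignment is incentive-compatible.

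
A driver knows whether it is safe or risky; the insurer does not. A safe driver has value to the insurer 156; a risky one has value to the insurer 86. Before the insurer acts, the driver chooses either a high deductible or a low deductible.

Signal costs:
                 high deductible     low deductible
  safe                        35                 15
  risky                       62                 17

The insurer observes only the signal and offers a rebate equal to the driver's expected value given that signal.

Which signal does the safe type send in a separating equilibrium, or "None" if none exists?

Try safe → high deductible, risky → low deductible:
  If types separate, high deductible earns payment 156 and low deductible earns 86.
  Safe: high deductible gives 156 − 35 = 121; low deductible gives 86 − 15 = 71. No deviation. ✓
  Risky: low deductible gives 86 − 17 = 69; high deductible gives 156 − 62 = 94. Would deviate. ✗
Try safe → low deductible, risky → high deductible:
  If types separate, low deductible earns payment 156 and high deductible earns 86.
  Safe: low deductible gives 156 − 15 = 141; high deductible gives 86 − 35 = 51. No deviation. ✓
  Risky: high deductible gives 86 − 62 = 24; low deductible gives 156 − 17 = 139. Would deviate. ✗
Neither assignment is incentive-compatible.

None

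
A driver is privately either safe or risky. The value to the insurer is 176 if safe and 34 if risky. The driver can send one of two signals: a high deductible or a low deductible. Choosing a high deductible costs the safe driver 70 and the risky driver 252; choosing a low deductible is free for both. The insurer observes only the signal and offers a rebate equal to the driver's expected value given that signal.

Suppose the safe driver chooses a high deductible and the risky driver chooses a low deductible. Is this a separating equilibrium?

Yes

If types separate, high deductible earns payment 176 and low deductible earns 34.
Safe: high deductible gives 176 − 70 = 106; low deductible gives 34 − 0 = 34. No deviation. ✓
Risky: low deductible gives 34 − 0 = 34; high deductible gives 176 − 252 = -76. No deviation. ✓
Both incentive constraints hold.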